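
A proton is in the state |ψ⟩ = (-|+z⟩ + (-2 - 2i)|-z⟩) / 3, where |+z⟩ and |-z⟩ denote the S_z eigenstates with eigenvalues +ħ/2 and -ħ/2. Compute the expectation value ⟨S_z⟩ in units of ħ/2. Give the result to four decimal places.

-0.7778

⟨σ_z⟩ = |a|² - |b|² divided by |a|²+|b|², with a, b the |+z⟩, |-z⟩ amplitudes.
= (1 - 8)/9 = -7/9.
⟨S_z⟩ = (ħ/2)·⟨σ_z⟩.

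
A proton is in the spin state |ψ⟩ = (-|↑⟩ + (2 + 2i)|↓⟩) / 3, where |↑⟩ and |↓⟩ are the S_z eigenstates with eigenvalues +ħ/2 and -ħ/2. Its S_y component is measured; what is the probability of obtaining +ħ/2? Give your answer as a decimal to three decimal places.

0.278

|+y⟩ = (|↑⟩ + i|↓⟩)/√2, so ⟨+y|ψ⟩ = (1 - 2i) / (√2·3).
P = |1 - 2i|² / 18 = 5/18.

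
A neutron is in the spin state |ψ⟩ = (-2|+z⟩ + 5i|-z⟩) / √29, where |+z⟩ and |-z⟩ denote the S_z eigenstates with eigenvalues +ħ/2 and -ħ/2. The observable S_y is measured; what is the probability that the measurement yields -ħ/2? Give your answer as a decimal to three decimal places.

|-y⟩ = (|+z⟩ - i|-z⟩)/√2, so ⟨-y|ψ⟩ = (-7) / (√2·√29).
P = |-7|² / 58 = 49/58.

0.845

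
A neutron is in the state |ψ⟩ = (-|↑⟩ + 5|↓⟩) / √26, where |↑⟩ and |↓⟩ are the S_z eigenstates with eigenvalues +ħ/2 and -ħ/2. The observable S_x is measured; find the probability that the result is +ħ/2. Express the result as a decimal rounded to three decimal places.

|+x⟩ = (|↑⟩ + |↓⟩)/√2, so ⟨+x|ψ⟩ = (4) / (√2·√26).
P = |4|² / 52 = 16/52.

0.308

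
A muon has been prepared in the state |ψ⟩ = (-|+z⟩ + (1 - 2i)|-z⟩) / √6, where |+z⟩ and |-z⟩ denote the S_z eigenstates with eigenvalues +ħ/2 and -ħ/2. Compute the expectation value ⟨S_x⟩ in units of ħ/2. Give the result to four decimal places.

-0.3333

⟨σ_x⟩ = 2 Re(a* b)/(|a|²+|b|²) with a = -1, b = (1 - 2i).
a* b = (-1 + 2i), so ⟨σ_x⟩ = -2/6.
⟨S_x⟩ = (ħ/2)·⟨σ_x⟩.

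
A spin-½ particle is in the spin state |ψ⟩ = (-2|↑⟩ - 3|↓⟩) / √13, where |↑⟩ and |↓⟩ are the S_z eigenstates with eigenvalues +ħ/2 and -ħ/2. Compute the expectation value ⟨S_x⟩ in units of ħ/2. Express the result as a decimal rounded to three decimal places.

⟨σ_x⟩ = 2 Re(a* b)/(|a|²+|b|²) with a = -2, b = -3.
a* b = 6, so ⟨σ_x⟩ = 12/13.
⟨S_x⟩ = (ħ/2)·⟨σ_x⟩.

0.923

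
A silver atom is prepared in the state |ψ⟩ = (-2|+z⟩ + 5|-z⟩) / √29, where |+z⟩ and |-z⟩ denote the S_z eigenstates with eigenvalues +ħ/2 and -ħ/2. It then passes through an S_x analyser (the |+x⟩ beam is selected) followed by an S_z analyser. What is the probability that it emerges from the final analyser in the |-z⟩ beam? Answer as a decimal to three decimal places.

First analyser (S_x): P(|+x⟩) = |⟨+x|ψ⟩|² = 9/58.
After stage 1 the state is |+x⟩; P(|-z⟩) = |⟨-z|+x⟩|² = 1/2.
Joint probability = 9/58 × 1/2 = 0.078.

0.078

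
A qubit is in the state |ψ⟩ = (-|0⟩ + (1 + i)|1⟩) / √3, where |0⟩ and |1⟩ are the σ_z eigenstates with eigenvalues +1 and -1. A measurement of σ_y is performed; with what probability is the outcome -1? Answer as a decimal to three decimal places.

0.833

|-y⟩ = (|0⟩ - i|1⟩)/√2, so ⟨-y|ψ⟩ = (-2 + i) / (√2·√3).
P = |-2 + i|² / 6 = 5/6.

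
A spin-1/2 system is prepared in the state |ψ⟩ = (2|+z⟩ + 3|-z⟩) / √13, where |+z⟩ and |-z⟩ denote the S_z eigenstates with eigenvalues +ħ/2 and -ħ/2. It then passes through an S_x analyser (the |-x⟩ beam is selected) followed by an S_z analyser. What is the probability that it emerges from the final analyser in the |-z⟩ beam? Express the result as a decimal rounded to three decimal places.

0.019

First analyser (S_x): P(|-x⟩) = |⟨-x|ψ⟩|² = 1/26.
After stage 1 the state is |-x⟩; P(|-z⟩) = |⟨-z|-x⟩|² = 1/2.
Joint probability = 1/26 × 1/2 = 0.019.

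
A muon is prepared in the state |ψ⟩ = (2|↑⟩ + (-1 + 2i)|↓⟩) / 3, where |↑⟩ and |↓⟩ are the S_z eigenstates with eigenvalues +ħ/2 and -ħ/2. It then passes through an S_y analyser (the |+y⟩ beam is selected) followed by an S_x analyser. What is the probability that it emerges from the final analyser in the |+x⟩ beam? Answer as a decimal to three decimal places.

First analyser (S_y): P(|+y⟩) = |⟨+y|ψ⟩|² = 17/18.
After stage 1 the state is |+y⟩; P(|+x⟩) = |⟨+x|+y⟩|² = 1/2.
Joint probability = 17/18 × 1/2 = 0.472.

0.472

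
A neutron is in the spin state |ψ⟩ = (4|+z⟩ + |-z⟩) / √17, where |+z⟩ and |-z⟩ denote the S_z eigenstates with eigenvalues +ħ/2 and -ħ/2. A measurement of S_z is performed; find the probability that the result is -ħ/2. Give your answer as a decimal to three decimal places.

The -ħ/2 outcome corresponds to |-z⟩. Its amplitude in |ψ⟩ is 1/√17.
P = |1|² / 17 = 1/17.

0.059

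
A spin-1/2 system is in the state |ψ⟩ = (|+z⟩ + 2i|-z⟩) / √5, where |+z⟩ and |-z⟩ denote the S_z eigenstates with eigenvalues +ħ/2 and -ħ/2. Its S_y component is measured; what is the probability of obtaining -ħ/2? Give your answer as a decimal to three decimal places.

0.100

|-y⟩ = (|+z⟩ - i|-z⟩)/√2, so ⟨-y|ψ⟩ = (-1) / (√2·√5).
P = |-1|² / 10 = 1/10.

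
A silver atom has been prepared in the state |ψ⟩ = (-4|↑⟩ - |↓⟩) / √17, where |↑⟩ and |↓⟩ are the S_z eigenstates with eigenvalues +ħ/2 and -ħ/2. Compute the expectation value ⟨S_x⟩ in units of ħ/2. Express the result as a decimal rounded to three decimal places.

0.471

⟨σ_x⟩ = 2 Re(a* b)/(|a|²+|b|²) with a = -4, b = -1.
a* b = 4, so ⟨σ_x⟩ = 8/17.
⟨S_x⟩ = (ħ/2)·⟨σ_x⟩.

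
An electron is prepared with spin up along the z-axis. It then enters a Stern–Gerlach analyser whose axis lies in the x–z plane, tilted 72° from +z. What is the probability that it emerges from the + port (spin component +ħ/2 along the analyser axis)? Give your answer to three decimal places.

0.655

For spin-½, the probability of finding spin-up along an axis at angle θ to the initial spin direction is cos²(θ/2); spin-down is sin²(θ/2).
θ = 72°, so P = cos²(36°) ≈ 0.655.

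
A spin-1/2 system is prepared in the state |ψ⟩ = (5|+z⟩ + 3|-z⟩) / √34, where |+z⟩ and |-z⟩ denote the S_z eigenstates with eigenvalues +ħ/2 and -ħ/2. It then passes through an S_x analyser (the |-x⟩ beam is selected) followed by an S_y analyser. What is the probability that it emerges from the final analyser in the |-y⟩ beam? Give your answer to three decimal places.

0.029

First analyser (S_x): P(|-x⟩) = |⟨-x|ψ⟩|² = 4/68.
After stage 1 the state is |-x⟩; P(|-y⟩) = |⟨-y|-x⟩|² = 1/2.
Joint probability = 4/68 × 1/2 = 0.029.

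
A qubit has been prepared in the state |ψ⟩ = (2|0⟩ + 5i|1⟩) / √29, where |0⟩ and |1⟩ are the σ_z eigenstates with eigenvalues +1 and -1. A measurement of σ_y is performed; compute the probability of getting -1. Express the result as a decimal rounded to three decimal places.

|-y⟩ = (|0⟩ - i|1⟩)/√2, so ⟨-y|ψ⟩ = (-3) / (√2·√29).
P = |-3|² / 58 = 9/58.

0.155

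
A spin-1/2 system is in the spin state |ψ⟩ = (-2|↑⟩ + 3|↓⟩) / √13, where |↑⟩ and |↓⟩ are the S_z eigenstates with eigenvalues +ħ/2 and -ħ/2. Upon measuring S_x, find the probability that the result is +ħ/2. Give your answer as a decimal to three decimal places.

|+x⟩ = (|↑⟩ + |↓⟩)/√2, so ⟨+x|ψ⟩ = (1) / (√2·√13).
P = |1|² / 26 = 1/26.

0.038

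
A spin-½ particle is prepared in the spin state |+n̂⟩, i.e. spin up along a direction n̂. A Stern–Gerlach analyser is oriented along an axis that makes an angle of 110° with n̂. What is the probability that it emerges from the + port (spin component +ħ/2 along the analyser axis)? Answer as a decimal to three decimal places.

0.329

For spin-½, the probability of finding spin-up along an axis at angle θ to the initial spin direction is cos²(θ/2); spin-down is sin²(θ/2).
θ = 110°, so P = cos²(55°) ≈ 0.329.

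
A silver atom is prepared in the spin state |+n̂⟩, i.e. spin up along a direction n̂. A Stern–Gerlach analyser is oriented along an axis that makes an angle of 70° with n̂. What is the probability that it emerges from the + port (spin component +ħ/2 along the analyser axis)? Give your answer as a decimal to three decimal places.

0.671

For spin-½, the probability of finding spin-up along an axis at angle θ to the initial spin direction is cos²(θ/2); spin-down is sin²(θ/2).
θ = 70°, so P = cos²(35°) ≈ 0.671.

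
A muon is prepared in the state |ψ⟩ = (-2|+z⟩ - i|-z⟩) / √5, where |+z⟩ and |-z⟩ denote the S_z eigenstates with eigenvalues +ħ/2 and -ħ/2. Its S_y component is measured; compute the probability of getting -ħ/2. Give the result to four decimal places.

0.1000

|-y⟩ = (|+z⟩ - i|-z⟩)/√2, so ⟨-y|ψ⟩ = (-1) / (√2·√5).
P = |-1|² / 10 = 1/10.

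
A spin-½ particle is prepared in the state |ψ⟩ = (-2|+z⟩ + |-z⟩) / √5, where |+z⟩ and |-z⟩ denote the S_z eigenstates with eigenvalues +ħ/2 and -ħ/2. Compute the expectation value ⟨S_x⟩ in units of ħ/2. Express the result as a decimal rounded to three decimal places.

⟨σ_x⟩ = 2 Re(a* b)/(|a|²+|b|²) with a = -2, b = 1.
a* b = -2, so ⟨σ_x⟩ = -4/5.
⟨S_x⟩ = (ħ/2)·⟨σ_x⟩.

-0.800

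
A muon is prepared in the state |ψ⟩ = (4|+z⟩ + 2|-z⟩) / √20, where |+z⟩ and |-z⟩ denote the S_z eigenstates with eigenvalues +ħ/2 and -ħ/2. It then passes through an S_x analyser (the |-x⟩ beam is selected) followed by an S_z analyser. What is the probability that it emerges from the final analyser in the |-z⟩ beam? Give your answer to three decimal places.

0.050

First analyser (S_x): P(|-x⟩) = |⟨-x|ψ⟩|² = 4/40.
After stage 1 the state is |-x⟩; P(|-z⟩) = |⟨-z|-x⟩|² = 1/2.
Joint probability = 4/40 × 1/2 = 0.050.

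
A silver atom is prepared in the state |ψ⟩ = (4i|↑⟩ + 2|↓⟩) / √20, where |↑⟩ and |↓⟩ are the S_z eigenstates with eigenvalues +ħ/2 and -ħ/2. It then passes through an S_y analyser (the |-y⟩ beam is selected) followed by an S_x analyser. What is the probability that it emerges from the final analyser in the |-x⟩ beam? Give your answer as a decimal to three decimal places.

First analyser (S_y): P(|-y⟩) = |⟨-y|ψ⟩|² = 36/40.
After stage 1 the state is |-y⟩; P(|-x⟩) = |⟨-x|-y⟩|² = 1/2.
Joint probability = 36/40 × 1/2 = 0.450.

0.450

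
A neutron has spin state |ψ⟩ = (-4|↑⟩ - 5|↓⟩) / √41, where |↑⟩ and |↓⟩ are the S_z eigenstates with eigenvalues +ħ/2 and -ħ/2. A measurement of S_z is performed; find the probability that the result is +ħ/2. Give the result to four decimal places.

The +ħ/2 outcome corresponds to |↑⟩. Its amplitude in |ψ⟩ is -4/√41.
P = |-4|² / 41 = 16/41.

0.3902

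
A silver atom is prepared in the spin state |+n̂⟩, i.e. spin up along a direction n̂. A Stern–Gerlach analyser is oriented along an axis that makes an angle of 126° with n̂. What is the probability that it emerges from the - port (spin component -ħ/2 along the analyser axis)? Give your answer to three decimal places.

0.794

For spin-½, the probability of finding spin-up along an axis at angle θ to the initial spin direction is cos²(θ/2); spin-down is sin²(θ/2).
θ = 126°, so P = sin²(63°) ≈ 0.794.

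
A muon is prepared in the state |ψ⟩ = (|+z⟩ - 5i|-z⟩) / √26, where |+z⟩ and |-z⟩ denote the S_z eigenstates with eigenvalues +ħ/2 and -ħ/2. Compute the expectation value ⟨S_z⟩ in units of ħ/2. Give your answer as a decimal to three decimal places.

⟨σ_z⟩ = |a|² - |b|² divided by |a|²+|b|², with a, b the |+z⟩, |-z⟩ amplitudes.
= (1 - 25)/26 = -24/26.
⟨S_z⟩ = (ħ/2)·⟨σ_z⟩.

-0.923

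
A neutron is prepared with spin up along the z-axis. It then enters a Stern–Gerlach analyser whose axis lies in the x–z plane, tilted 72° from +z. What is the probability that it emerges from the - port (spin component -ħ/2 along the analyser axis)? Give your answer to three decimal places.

0.345

For spin-½, the probability of finding spin-up along an axis at angle θ to the initial spin direction is cos²(θ/2); spin-down is sin²(θ/2).
θ = 72°, so P = sin²(36°) ≈ 0.345.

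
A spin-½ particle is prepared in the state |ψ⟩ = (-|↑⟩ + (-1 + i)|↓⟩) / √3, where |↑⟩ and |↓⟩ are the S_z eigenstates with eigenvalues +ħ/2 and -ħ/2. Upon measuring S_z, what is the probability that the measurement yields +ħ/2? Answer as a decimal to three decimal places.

0.333

The +ħ/2 outcome corresponds to |↑⟩. Its amplitude in |ψ⟩ is -1/√3.
P = |-1|² / 3 = 1/3.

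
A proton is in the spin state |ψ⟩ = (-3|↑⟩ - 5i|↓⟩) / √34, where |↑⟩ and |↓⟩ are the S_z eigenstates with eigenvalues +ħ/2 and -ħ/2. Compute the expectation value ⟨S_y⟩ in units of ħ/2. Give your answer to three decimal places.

0.882

⟨σ_y⟩ = 2 Im(a* b)/(|a|²+|b|²) with a = -3, b = -5i.
a* b = 15i, so ⟨σ_y⟩ = 30/34.
⟨S_y⟩ = (ħ/2)·⟨σ_y⟩.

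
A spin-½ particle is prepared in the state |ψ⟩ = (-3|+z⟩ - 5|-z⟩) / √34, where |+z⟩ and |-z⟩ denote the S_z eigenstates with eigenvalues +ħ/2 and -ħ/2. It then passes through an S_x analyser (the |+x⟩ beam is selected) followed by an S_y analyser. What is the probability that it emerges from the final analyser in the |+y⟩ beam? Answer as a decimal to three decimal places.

First analyser (S_x): P(|+x⟩) = |⟨+x|ψ⟩|² = 64/68.
After stage 1 the state is |+x⟩; P(|+y⟩) = |⟨+y|+x⟩|² = 1/2.
Joint probability = 64/68 × 1/2 = 0.471.

0.471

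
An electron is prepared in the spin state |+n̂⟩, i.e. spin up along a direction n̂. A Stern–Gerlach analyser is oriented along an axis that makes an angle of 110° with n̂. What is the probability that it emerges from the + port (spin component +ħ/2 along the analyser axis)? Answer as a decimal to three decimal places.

For spin-½, the probability of finding spin-up along an axis at angle θ to the initial spin direction is cos²(θ/2); spin-down is sin²(θ/2).
θ = 110°, so P = cos²(55°) ≈ 0.329.

0.329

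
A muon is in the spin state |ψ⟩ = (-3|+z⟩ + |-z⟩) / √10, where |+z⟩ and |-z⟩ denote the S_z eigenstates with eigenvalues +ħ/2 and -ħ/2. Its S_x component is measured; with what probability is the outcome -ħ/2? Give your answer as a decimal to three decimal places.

|-x⟩ = (|+z⟩ - |-z⟩)/√2, so ⟨-x|ψ⟩ = (-4) / (√2·√10).
P = |-4|² / 20 = 16/20.

0.800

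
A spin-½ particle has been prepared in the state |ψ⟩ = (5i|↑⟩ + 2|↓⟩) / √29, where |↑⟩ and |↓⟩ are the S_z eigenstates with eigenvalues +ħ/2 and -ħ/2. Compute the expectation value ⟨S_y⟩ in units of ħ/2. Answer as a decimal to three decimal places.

-0.690

⟨σ_y⟩ = 2 Im(a* b)/(|a|²+|b|²) with a = 5i, b = 2.
a* b = -10i, so ⟨σ_y⟩ = -20/29.
⟨S_y⟩ = (ħ/2)·⟨σ_y⟩.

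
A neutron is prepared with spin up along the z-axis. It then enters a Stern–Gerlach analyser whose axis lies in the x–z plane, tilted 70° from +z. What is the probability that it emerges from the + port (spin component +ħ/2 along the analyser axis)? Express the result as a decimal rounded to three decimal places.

For spin-½, the probability of finding spin-up along an axis at angle θ to the initial spin direction is cos²(θ/2); spin-down is sin²(θ/2).
θ = 70°, so P = cos²(35°) ≈ 0.671.

0.671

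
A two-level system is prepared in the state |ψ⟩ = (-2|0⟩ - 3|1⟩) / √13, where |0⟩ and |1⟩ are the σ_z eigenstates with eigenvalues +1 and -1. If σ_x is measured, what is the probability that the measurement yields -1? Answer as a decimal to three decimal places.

|-x⟩ = (|0⟩ - |1⟩)/√2, so ⟨-x|ψ⟩ = (1) / (√2·√13).
P = |1|² / 26 = 1/26.

0.038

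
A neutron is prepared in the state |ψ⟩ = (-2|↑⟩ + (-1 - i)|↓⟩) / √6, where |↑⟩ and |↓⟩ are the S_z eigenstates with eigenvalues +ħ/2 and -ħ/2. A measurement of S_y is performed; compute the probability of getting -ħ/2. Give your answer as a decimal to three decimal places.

|-y⟩ = (|↑⟩ - i|↓⟩)/√2, so ⟨-y|ψ⟩ = (-1 - i) / (√2·√6).
P = |-1 - i|² / 12 = 2/12.

0.167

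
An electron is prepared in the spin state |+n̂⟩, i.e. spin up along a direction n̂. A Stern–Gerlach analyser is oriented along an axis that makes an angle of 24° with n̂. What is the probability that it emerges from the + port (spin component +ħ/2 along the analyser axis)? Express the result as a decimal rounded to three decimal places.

0.957

For spin-½, the probability of finding spin-up along an axis at angle θ to the initial spin direction is cos²(θ/2); spin-down is sin²(θ/2).
θ = 24°, so P = cos²(12°) ≈ 0.957.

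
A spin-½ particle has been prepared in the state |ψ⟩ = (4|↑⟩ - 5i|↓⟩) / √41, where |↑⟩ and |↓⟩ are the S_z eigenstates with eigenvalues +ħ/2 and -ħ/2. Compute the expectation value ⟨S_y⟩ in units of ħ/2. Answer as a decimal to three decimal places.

-0.976

⟨σ_y⟩ = 2 Im(a* b)/(|a|²+|b|²) with a = 4, b = -5i.
a* b = -20i, so ⟨σ_y⟩ = -40/41.
⟨S_y⟩ = (ħ/2)·⟨σ_y⟩.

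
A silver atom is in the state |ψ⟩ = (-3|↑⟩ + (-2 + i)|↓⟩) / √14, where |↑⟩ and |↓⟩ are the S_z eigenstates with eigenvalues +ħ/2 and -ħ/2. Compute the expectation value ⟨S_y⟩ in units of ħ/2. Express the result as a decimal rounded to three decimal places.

⟨σ_y⟩ = 2 Im(a* b)/(|a|²+|b|²) with a = -3, b = (-2 + i).
a* b = (6 - 3i), so ⟨σ_y⟩ = -6/14.
⟨S_y⟩ = (ħ/2)·⟨σ_y⟩.

-0.429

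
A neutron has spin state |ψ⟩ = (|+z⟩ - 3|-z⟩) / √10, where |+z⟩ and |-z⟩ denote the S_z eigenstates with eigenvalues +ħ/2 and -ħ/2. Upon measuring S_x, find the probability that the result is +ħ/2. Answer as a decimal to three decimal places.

0.200

|+x⟩ = (|+z⟩ + |-z⟩)/√2, so ⟨+x|ψ⟩ = (-2) / (√2·√10).
P = |-2|² / 20 = 4/20.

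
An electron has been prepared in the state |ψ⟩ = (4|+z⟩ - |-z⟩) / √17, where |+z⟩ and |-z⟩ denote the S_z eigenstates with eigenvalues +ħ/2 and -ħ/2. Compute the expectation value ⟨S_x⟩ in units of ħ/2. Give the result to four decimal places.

-0.4706

⟨σ_x⟩ = 2 Re(a* b)/(|a|²+|b|²) with a = 4, b = -1.
a* b = -4, so ⟨σ_x⟩ = -8/17.
⟨S_x⟩ = (ħ/2)·⟨σ_x⟩.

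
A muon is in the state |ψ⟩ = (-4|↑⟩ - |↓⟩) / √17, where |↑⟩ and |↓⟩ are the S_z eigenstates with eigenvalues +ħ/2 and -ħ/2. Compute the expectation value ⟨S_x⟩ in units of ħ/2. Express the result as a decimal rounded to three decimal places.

0.471

⟨σ_x⟩ = 2 Re(a* b)/(|a|²+|b|²) with a = -4, b = -1.
a* b = 4, so ⟨σ_x⟩ = 8/17.
⟨S_x⟩ = (ħ/2)·⟨σ_x⟩.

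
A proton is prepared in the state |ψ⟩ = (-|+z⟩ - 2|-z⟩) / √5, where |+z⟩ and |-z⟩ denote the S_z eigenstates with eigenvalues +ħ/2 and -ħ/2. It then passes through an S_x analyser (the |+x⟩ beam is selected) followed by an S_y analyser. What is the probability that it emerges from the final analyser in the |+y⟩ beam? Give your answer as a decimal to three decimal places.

First analyser (S_x): P(|+x⟩) = |⟨+x|ψ⟩|² = 9/10.
After stage 1 the state is |+x⟩; P(|+y⟩) = |⟨+y|+x⟩|² = 1/2.
Joint probability = 9/10 × 1/2 = 0.450.

0.450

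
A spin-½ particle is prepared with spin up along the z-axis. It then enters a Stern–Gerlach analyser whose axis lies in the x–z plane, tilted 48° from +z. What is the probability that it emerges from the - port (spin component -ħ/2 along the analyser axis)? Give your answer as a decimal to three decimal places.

0.165

For spin-½, the probability of finding spin-up along an axis at angle θ to the initial spin direction is cos²(θ/2); spin-down is sin²(θ/2).
θ = 48°, so P = sin²(24°) ≈ 0.165.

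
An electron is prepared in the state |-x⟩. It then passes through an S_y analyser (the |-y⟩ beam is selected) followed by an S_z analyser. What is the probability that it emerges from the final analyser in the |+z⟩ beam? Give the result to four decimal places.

First analyser (S_y): from |-x⟩, P(|-y⟩) = 1/2.
After stage 1 the state is |-y⟩; P(|+z⟩) = |⟨+z|-y⟩|² = 1/2.
Joint probability = 1/2 × 1/2 = 0.2500.

0.2500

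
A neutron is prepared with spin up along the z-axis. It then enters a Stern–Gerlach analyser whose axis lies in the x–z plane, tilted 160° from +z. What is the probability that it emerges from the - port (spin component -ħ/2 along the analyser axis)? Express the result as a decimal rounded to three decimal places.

For spin-½, the probability of finding spin-up along an axis at angle θ to the initial spin direction is cos²(θ/2); spin-down is sin²(θ/2).
θ = 160°, so P = sin²(80°) ≈ 0.970.

0.970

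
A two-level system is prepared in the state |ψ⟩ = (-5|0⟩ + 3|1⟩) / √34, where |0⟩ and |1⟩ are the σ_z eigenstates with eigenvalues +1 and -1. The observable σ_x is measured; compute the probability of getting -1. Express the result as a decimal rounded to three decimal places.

|-x⟩ = (|0⟩ - |1⟩)/√2, so ⟨-x|ψ⟩ = (-8) / (√2·√34).
P = |-8|² / 68 = 64/68.

0.941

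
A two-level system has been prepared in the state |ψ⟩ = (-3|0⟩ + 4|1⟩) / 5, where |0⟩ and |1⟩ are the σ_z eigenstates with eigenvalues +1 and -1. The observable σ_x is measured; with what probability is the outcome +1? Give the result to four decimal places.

|+x⟩ = (|0⟩ + |1⟩)/√2, so ⟨+x|ψ⟩ = (1) / (√2·5).
P = |1|² / 50 = 1/50.

0.0200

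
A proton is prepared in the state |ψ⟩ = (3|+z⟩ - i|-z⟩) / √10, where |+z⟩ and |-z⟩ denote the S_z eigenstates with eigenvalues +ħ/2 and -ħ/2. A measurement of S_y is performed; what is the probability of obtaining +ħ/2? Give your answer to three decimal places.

|+y⟩ = (|+z⟩ + i|-z⟩)/√2, so ⟨+y|ψ⟩ = (2) / (√2·√10).
P = |2|² / 20 = 4/20.

0.200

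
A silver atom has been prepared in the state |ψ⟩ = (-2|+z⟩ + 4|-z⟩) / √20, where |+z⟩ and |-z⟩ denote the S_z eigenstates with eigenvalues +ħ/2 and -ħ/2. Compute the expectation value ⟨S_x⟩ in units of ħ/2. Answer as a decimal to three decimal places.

⟨σ_x⟩ = 2 Re(a* b)/(|a|²+|b|²) with a = -2, b = 4.
a* b = -8, so ⟨σ_x⟩ = -16/20.
⟨S_x⟩ = (ħ/2)·⟨σ_x⟩.

-0.800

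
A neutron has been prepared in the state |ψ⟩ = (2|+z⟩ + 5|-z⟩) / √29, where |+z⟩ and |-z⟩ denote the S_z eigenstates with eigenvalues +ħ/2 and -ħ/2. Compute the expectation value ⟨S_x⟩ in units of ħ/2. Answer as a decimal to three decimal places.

⟨σ_x⟩ = 2 Re(a* b)/(|a|²+|b|²) with a = 2, b = 5.
a* b = 10, so ⟨σ_x⟩ = 20/29.
⟨S_x⟩ = (ħ/2)·⟨σ_x⟩.

0.690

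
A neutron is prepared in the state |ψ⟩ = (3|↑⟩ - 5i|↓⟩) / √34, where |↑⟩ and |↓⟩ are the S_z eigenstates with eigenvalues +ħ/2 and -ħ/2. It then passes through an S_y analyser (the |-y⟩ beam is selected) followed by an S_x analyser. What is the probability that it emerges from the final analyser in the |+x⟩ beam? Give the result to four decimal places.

0.4706

First analyser (S_y): P(|-y⟩) = |⟨-y|ψ⟩|² = 64/68.
After stage 1 the state is |-y⟩; P(|+x⟩) = |⟨+x|-y⟩|² = 1/2.
Joint probability = 64/68 × 1/2 = 0.4706.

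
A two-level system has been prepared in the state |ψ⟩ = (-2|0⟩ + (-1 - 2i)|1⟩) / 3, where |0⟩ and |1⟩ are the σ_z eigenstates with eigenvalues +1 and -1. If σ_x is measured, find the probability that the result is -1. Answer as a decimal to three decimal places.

0.278

|-x⟩ = (|0⟩ - |1⟩)/√2, so ⟨-x|ψ⟩ = (-1 + 2i) / (√2·3).
P = |-1 + 2i|² / 18 = 5/18.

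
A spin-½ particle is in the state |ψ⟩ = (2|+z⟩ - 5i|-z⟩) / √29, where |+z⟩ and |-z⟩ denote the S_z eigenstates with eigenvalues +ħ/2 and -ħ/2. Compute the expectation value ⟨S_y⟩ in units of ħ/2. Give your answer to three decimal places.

-0.690

⟨σ_y⟩ = 2 Im(a* b)/(|a|²+|b|²) with a = 2, b = -5i.
a* b = -10i, so ⟨σ_y⟩ = -20/29.
⟨S_y⟩ = (ħ/2)·⟨σ_y⟩.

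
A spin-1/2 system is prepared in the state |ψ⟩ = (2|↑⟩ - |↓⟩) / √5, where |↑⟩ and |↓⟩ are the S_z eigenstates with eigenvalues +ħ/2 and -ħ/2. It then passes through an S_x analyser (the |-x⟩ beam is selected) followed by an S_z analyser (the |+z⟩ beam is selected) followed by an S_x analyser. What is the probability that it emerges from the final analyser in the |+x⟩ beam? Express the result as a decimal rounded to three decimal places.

First analyser (S_x): P(|-x⟩) = |⟨-x|ψ⟩|² = 9/10.
After stage 1 the state is |-x⟩; P(|+z⟩) = |⟨+z|-x⟩|² = 1/2.
After stage 2 the state is |+z⟩; P(|+x⟩) = |⟨+x|+z⟩|² = 1/2.
Joint probability = 9/10 × 1/2 × 1/2 = 0.225.

0.225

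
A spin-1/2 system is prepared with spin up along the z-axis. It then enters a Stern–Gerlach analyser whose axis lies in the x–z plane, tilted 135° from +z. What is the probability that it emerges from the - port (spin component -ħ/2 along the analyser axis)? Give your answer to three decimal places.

For spin-½, the probability of finding spin-up along an axis at angle θ to the initial spin direction is cos²(θ/2); spin-down is sin²(θ/2).
θ = 135°, so P = sin²(67.5°) ≈ 0.854.

0.854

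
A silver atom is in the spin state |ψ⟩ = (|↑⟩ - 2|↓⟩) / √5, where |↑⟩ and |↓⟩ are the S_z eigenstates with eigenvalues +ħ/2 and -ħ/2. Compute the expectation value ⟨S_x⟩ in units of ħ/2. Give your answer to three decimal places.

⟨σ_x⟩ = 2 Re(a* b)/(|a|²+|b|²) with a = 1, b = -2.
a* b = -2, so ⟨σ_x⟩ = -4/5.
⟨S_x⟩ = (ħ/2)·⟨σ_x⟩.

-0.800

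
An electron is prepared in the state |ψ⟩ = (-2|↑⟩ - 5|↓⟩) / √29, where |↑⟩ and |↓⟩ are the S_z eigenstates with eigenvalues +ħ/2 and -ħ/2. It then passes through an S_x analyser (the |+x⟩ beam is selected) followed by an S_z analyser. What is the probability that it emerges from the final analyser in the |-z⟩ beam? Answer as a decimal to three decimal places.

First analyser (S_x): P(|+x⟩) = |⟨+x|ψ⟩|² = 49/58.
After stage 1 the state is |+x⟩; P(|-z⟩) = |⟨-z|+x⟩|² = 1/2.
Joint probability = 49/58 × 1/2 = 0.422.

0.422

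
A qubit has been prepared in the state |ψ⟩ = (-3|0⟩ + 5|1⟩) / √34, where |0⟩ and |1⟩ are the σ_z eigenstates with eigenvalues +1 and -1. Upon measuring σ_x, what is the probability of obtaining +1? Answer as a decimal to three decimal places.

0.059

|+x⟩ = (|0⟩ + |1⟩)/√2, so ⟨+x|ψ⟩ = (2) / (√2·√34).
P = |2|² / 68 = 4/68.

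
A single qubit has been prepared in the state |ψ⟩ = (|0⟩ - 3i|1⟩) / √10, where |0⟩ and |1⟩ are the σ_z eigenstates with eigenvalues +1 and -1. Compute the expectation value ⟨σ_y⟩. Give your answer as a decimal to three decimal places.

⟨σ_y⟩ = 2 Im(a* b)/(|a|²+|b|²) with a = 1, b = -3i.
a* b = -3i, so ⟨σ_y⟩ = -6/10.

-0.600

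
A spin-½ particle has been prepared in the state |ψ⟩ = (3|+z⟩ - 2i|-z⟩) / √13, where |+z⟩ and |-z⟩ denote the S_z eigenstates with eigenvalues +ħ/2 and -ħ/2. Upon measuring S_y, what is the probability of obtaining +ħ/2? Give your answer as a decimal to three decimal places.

|+y⟩ = (|+z⟩ + i|-z⟩)/√2, so ⟨+y|ψ⟩ = (1) / (√2·√13).
P = |1|² / 26 = 1/26.

0.038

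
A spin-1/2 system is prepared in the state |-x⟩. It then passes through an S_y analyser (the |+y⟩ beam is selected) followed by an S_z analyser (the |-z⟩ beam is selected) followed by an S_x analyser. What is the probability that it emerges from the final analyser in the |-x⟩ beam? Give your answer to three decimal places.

First analyser (S_y): from |-x⟩, P(|+y⟩) = 1/2.
After stage 1 the state is |+y⟩; P(|-z⟩) = |⟨-z|+y⟩|² = 1/2.
After stage 2 the state is |-z⟩; P(|-x⟩) = |⟨-x|-z⟩|² = 1/2.
Joint probability = 1/2 × 1/2 × 1/2 = 0.125.

0.125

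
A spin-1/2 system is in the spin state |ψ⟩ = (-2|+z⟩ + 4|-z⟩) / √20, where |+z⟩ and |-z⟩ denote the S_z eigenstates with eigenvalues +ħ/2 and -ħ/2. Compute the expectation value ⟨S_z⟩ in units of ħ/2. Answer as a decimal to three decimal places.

⟨σ_z⟩ = |a|² - |b|² divided by |a|²+|b|², with a, b the |+z⟩, |-z⟩ amplitudes.
= (4 - 16)/20 = -12/20.
⟨S_z⟩ = (ħ/2)·⟨σ_z⟩.

-0.600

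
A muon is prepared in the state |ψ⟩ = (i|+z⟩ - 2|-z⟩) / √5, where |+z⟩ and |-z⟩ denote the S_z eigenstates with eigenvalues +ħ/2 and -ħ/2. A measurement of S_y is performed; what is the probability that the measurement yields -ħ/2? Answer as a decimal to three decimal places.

|-y⟩ = (|+z⟩ - i|-z⟩)/√2, so ⟨-y|ψ⟩ = (-i) / (√2·√5).
P = |-i|² / 10 = 1/10.

0.100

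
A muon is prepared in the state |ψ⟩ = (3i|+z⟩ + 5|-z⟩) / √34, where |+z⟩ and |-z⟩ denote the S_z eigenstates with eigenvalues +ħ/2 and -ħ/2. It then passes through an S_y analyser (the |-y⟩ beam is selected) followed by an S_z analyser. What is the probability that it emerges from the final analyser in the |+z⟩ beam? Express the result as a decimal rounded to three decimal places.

0.471

First analyser (S_y): P(|-y⟩) = |⟨-y|ψ⟩|² = 64/68.
After stage 1 the state is |-y⟩; P(|+z⟩) = |⟨+z|-y⟩|² = 1/2.
Joint probability = 64/68 × 1/2 = 0.471.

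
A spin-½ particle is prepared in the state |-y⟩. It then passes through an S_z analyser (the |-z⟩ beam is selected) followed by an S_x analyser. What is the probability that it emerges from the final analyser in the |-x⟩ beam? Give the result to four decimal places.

First analyser (S_z): from |-y⟩, P(|-z⟩) = 1/2.
After stage 1 the state is |-z⟩; P(|-x⟩) = |⟨-x|-z⟩|² = 1/2.
Joint probability = 1/2 × 1/2 = 0.2500.

0.2500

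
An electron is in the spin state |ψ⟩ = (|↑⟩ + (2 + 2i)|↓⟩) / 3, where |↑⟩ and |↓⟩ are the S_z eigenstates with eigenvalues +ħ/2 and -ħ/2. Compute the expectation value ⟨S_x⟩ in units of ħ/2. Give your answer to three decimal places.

⟨σ_x⟩ = 2 Re(a* b)/(|a|²+|b|²) with a = 1, b = (2 + 2i).
a* b = (2 + 2i), so ⟨σ_x⟩ = 4/9.
⟨S_x⟩ = (ħ/2)·⟨σ_x⟩.

0.444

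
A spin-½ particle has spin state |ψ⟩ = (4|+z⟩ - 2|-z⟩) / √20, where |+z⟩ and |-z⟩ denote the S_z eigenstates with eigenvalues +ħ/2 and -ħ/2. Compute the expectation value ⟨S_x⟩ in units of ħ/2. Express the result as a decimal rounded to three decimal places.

-0.800

⟨σ_x⟩ = 2 Re(a* b)/(|a|²+|b|²) with a = 4, b = -2.
a* b = -8, so ⟨σ_x⟩ = -16/20.
⟨S_x⟩ = (ħ/2)·⟨σ_x⟩.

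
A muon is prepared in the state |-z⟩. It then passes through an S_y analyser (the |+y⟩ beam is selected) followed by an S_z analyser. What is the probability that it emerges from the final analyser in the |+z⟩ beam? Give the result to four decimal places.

First analyser (S_y): from |-z⟩, P(|+y⟩) = 1/2.
After stage 1 the state is |+y⟩; P(|+z⟩) = |⟨+z|+y⟩|² = 1/2.
Joint probability = 1/2 × 1/2 = 0.2500.

0.2500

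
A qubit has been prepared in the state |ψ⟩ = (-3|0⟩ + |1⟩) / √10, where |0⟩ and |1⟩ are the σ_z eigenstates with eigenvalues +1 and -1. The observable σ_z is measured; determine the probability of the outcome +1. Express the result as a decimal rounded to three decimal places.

0.900

The +1 outcome corresponds to |0⟩. Its amplitude in |ψ⟩ is -3/√10.
P = |-3|² / 10 = 9/10.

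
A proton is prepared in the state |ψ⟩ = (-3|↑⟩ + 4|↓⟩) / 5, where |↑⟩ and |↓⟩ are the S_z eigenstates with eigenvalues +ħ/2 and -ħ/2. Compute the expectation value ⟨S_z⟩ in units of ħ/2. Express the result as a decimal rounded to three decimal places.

-0.280

⟨σ_z⟩ = |a|² - |b|² divided by |a|²+|b|², with a, b the |↑⟩, |↓⟩ amplitudes.
= (9 - 16)/25 = -7/25.
⟨S_z⟩ = (ħ/2)·⟨σ_z⟩.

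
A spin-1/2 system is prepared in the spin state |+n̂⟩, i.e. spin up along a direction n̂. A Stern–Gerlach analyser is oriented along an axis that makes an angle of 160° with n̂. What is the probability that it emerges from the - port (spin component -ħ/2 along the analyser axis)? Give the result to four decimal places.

For spin-½, the probability of finding spin-up along an axis at angle θ to the initial spin direction is cos²(θ/2); spin-down is sin²(θ/2).
θ = 160°, so P = sin²(80°) ≈ 0.9698.

0.9698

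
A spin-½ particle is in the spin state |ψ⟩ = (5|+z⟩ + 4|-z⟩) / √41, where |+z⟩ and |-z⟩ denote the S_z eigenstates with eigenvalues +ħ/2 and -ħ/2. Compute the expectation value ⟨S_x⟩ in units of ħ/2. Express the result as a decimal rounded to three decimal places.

0.976

⟨σ_x⟩ = 2 Re(a* b)/(|a|²+|b|²) with a = 5, b = 4.
a* b = 20, so ⟨σ_x⟩ = 40/41.
⟨S_x⟩ = (ħ/2)·⟨σ_x⟩.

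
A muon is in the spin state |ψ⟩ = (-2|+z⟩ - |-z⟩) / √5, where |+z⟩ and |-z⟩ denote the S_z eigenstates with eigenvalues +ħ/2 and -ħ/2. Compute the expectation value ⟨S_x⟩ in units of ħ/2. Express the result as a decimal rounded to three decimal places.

⟨σ_x⟩ = 2 Re(a* b)/(|a|²+|b|²) with a = -2, b = -1.
a* b = 2, so ⟨σ_x⟩ = 4/5.
⟨S_x⟩ = (ħ/2)·⟨σ_x⟩.

0.800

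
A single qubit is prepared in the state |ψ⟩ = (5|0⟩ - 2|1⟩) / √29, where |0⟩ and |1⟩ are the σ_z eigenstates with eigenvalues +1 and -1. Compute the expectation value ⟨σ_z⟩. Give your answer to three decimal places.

0.724

⟨σ_z⟩ = |a|² - |b|² divided by |a|²+|b|², with a, b the |0⟩, |1⟩ amplitudes.
= (25 - 4)/29 = 21/29.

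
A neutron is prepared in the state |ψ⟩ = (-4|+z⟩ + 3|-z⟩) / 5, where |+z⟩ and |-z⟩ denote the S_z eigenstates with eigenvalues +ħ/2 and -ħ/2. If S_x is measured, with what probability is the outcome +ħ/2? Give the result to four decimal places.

|+x⟩ = (|+z⟩ + |-z⟩)/√2, so ⟨+x|ψ⟩ = (-1) / (√2·5).
P = |-1|² / 50 = 1/50.

0.0200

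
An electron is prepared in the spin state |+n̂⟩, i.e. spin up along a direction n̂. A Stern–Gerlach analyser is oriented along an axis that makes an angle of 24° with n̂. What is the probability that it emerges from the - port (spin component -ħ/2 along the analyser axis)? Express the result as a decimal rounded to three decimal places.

0.043

For spin-½, the probability of finding spin-up along an axis at angle θ to the initial spin direction is cos²(θ/2); spin-down is sin²(θ/2).
θ = 24°, so P = sin²(12°) ≈ 0.043.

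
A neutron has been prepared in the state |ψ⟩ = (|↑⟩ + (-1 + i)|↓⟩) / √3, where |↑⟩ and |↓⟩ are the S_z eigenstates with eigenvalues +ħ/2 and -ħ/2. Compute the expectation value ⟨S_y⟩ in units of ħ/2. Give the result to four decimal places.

0.6667

⟨σ_y⟩ = 2 Im(a* b)/(|a|²+|b|²) with a = 1, b = (-1 + i).
a* b = (-1 + i), so ⟨σ_y⟩ = 2/3.
⟨S_y⟩ = (ħ/2)·⟨σ_y⟩.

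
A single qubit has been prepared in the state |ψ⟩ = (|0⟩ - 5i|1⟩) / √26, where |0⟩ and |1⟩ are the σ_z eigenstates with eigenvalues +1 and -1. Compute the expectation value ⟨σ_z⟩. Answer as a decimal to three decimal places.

-0.923

⟨σ_z⟩ = |a|² - |b|² divided by |a|²+|b|², with a, b the |0⟩, |1⟩ amplitudes.
= (1 - 25)/26 = -24/26.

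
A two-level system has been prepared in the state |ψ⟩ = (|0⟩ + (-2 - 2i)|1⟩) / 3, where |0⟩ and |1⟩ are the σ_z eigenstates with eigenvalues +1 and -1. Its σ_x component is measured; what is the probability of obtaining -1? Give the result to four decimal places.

|-x⟩ = (|0⟩ - |1⟩)/√2, so ⟨-x|ψ⟩ = (3 + 2i) / (√2·3).
P = |3 + 2i|² / 18 = 13/18.

0.7222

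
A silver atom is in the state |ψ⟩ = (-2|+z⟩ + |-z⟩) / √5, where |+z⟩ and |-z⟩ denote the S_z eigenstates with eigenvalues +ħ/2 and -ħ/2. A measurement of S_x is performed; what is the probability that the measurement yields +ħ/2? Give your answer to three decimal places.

|+x⟩ = (|+z⟩ + |-z⟩)/√2, so ⟨+x|ψ⟩ = (-1) / (√2·√5).
P = |-1|² / 10 = 1/10.

0.100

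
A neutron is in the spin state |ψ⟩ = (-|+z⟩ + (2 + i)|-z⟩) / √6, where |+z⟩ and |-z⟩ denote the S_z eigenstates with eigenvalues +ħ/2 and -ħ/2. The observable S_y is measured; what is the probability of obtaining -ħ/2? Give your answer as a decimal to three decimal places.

|-y⟩ = (|+z⟩ - i|-z⟩)/√2, so ⟨-y|ψ⟩ = (-2 + 2i) / (√2·√6).
P = |-2 + 2i|² / 12 = 8/12.

0.667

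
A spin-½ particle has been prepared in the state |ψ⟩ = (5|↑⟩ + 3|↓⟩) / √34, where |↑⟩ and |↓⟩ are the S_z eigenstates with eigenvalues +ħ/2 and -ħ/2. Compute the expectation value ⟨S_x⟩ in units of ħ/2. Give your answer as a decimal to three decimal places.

0.882

⟨σ_x⟩ = 2 Re(a* b)/(|a|²+|b|²) with a = 5, b = 3.
a* b = 15, so ⟨σ_x⟩ = 30/34.
⟨S_x⟩ = (ħ/2)·⟨σ_x⟩.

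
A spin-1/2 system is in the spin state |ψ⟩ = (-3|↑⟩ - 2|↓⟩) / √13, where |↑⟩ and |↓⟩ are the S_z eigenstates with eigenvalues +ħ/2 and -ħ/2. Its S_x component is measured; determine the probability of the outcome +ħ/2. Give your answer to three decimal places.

0.962

|+x⟩ = (|↑⟩ + |↓⟩)/√2, so ⟨+x|ψ⟩ = (-5) / (√2·√13).
P = |-5|² / 26 = 25/26.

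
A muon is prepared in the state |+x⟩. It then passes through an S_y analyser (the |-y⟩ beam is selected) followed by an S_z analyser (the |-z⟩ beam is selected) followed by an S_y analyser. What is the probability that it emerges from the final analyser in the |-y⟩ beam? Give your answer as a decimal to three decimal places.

0.125

First analyser (S_y): from |+x⟩, P(|-y⟩) = 1/2.
After stage 1 the state is |-y⟩; P(|-z⟩) = |⟨-z|-y⟩|² = 1/2.
After stage 2 the state is |-z⟩; P(|-y⟩) = |⟨-y|-z⟩|² = 1/2.
Joint probability = 1/2 × 1/2 × 1/2 = 0.125.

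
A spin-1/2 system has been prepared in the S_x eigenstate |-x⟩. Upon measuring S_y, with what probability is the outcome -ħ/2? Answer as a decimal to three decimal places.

In the S_z basis, |-x⟩ = (|↑⟩ - |↓⟩)/√2 and |-y⟩ = (|↑⟩ - i|↓⟩)/√2.
|⟨-y|-x⟩|² = 1/2.

0.500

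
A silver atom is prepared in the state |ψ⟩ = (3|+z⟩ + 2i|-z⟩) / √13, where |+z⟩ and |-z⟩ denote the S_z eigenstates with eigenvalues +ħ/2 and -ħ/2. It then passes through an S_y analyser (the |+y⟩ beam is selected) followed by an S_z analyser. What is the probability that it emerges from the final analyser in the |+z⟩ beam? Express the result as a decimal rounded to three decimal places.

First analyser (S_y): P(|+y⟩) = |⟨+y|ψ⟩|² = 25/26.
After stage 1 the state is |+y⟩; P(|+z⟩) = |⟨+z|+y⟩|² = 1/2.
Joint probability = 25/26 × 1/2 = 0.481.

0.481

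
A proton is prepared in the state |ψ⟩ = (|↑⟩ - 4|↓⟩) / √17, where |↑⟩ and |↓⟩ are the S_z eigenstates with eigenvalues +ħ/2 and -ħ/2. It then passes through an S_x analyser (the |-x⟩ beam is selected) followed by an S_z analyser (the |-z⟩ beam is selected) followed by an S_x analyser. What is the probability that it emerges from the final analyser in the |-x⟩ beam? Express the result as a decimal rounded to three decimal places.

First analyser (S_x): P(|-x⟩) = |⟨-x|ψ⟩|² = 25/34.
After stage 1 the state is |-x⟩; P(|-z⟩) = |⟨-z|-x⟩|² = 1/2.
After stage 2 the state is |-z⟩; P(|-x⟩) = |⟨-x|-z⟩|² = 1/2.
Joint probability = 25/34 × 1/2 × 1/2 = 0.184.

0.184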